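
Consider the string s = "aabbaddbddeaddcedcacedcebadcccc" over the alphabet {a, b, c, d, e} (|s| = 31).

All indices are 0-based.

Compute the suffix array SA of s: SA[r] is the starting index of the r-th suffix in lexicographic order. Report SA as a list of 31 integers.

rank | idx | suffix
   0 |   0 | aabbaddbddeaddcedcacedcebadcccc
   1 |   1 | abbaddbddeaddcedcacedcebadcccc
   2 |  18 | acedcebadcccc
   3 |  25 | adcccc
   4 |   4 | addbddeaddcedcacedcebadcccc
   5 |  11 | addcedcacedcebadcccc
   6 |  24 | badcccc
   7 |   3 | baddbddeaddcedcacedcebadcccc
   8 |   2 | bbaddbddeaddcedcacedcebadcccc
   9 |   7 | bddeaddcedcacedcebadcccc
  10 |  30 | c
  11 |  17 | cacedcebadcccc
  12 |  29 | cc
  13 |  28 | ccc
  14 |  27 | cccc
  15 |  22 | cebadcccc
  16 |  14 | cedcacedcebadcccc
  17 |  19 | cedcebadcccc
  18 |   6 | dbddeaddcedcacedcebadcccc
  19 |  16 | dcacedcebadcccc
  20 |  26 | dcccc
  21 |  21 | dcebadcccc
  22 |  13 | dcedcacedcebadcccc
  23 |   5 | ddbddeaddcedcacedcebadcccc
  24 |  12 | ddcedcacedcebadcccc
  25 |   8 | ddeaddcedcacedcebadcccc
  26 |   9 | deaddcedcacedcebadcccc
  27 |  10 | eaddcedcacedcebadcccc
  28 |  23 | ebadcccc
  29 |  15 | edcacedcebadcccc
  30 |  20 | edcebadcccc

[0, 1, 18, 25, 4, 11, 24, 3, 2, 7, 30, 17, 29, 28, 27, 22, 14, 19, 6, 16, 26, 21, 13, 5, 12, 8, 9, 10, 23, 15, 20]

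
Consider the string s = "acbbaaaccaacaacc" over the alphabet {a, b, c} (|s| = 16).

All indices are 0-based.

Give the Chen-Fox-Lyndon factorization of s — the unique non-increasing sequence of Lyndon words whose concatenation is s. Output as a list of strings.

["acbb", "aaaccaacaacc"]

emit factor 1: 'acbb' (i=0, period=4)
emit factor 2: 'aaaccaacaacc' (i=4, period=12)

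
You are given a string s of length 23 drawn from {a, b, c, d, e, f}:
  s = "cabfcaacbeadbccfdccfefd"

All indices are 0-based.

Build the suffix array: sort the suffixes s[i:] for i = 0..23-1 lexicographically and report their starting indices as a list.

[5, 1, 6, 10, 12, 8, 2, 4, 0, 7, 13, 17, 14, 18, 22, 11, 16, 9, 20, 3, 21, 15, 19]

rank→(start, suffix):
  0 → (5, 'aacbeadbccfdccfefd')
  1 → (1, 'abfcaacbeadbccfdccfefd')
  2 → (6, 'acbeadbccfdccfefd')
  3 → (10, 'adbccfdccfefd')
  4 → (12, 'bccfdccfefd')
  5 → (8, 'beadbccfdccfefd')
  6 → (2, 'bfcaacbeadbccfdccfefd')
  7 → (4, 'caacbeadbccfdccfefd')
  8 → (0, 'cabfcaacbeadbccfdccfefd')
  9 → (7, 'cbeadbccfdccfefd')
  10 → (13, 'ccfdccfefd')
  11 → (17, 'ccfefd')
  12 → (14, 'cfdccfefd')
  13 → (18, 'cfefd')
  14 → (22, 'd')
  15 → (11, 'dbccfdccfefd')
  16 → (16, 'dccfefd')
  17 → (9, 'eadbccfdccfefd')
  18 → (20, 'efd')
  19 → (3, 'fcaacbeadbccfdccfefd')
  20 → (21, 'fd')
  21 → (15, 'fdccfefd')
  22 → (19, 'fefd')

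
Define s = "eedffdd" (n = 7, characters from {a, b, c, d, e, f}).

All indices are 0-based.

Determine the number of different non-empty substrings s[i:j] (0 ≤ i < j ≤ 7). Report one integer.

24

rank | idx | suffix
   0 |   6 | d
   1 |   5 | dd
   2 |   2 | dffdd
   3 |   1 | edffdd
   4 |   0 | eedffdd
   5 |   4 | fdd
   6 |   3 | ffdd

SA = [6, 5, 2, 1, 0, 4, 3]
rank  pair      lcp
   1  s[6:],s[5:]  1  'd'
   2  s[5:],s[2:]  1  'd'
   3  s[2:],s[1:]  0  ''
   4  s[1:],s[0:]  1  'e'
   5  s[0:],s[4:]  0  ''
   6  s[4:],s[3:]  1  'f'

n(n+1)/2 = 7·8/2 = 28
Σ LCP = 0 + 1 + 1 + 0 + 1 + 0 + 1 = 4
distinct = 28 − 4 = 24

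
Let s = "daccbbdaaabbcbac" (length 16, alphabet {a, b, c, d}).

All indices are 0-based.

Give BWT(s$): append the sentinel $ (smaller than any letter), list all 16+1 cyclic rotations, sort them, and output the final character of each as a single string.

rank  rotation           last
    0  $daccbbdaaabbcbac  c
    1  aaabbcbac$daccbbd  d
    2  aabbcbac$daccbbda  a
    3  abbcbac$daccbbdaa  a
    4  ac$daccbbdaaabbcb  b
    5  accbbdaaabbcbac$d  d
    6  bac$daccbbdaaabbc  c
    7  bbcbac$daccbbdaaa  a
    8  bbdaaabbcbac$dacc  c
    9  bcbac$daccbbdaaab  b
   10  bdaaabbcbac$daccb  b
   11  c$daccbbdaaabbcba  a
   12  cbac$daccbbdaaabb  b
   13  cbbdaaabbcbac$dac  c
   14  ccbbdaaabbcbac$da  a
   15  daaabbcbac$daccbb  b
   16  daccbbdaaabbcbac$  $

cdaabdcacbbabcab$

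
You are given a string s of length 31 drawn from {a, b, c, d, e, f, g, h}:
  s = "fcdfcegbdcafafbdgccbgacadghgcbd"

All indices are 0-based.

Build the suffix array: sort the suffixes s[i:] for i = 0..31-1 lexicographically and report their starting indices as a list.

[21, 23, 10, 12, 29, 7, 14, 19, 22, 9, 28, 18, 17, 1, 4, 30, 8, 2, 15, 24, 5, 11, 13, 0, 3, 20, 6, 27, 16, 25, 26]

rank | idx | suffix
   0 |  21 | acadghgcbd
   1 |  23 | adghgcbd
   2 |  10 | afafbdgccbgacadghgcbd
   3 |  12 | afbdgccbgacadghgcbd
   4 |  29 | bd
   5 |   7 | bdcafafbdgccbgacadghgcbd
   6 |  14 | bdgccbgacadghgcbd
   7 |  19 | bgacadghgcbd
   8 |  22 | cadghgcbd
   9 |   9 | cafafbdgccbgacadghgcbd
  10 |  28 | cbd
  11 |  18 | cbgacadghgcbd
  12 |  17 | ccbgacadghgcbd
  13 |   1 | cdfcegbdcafafbdgccbgacadghgcbd
  14 |   4 | cegbdcafafbdgccbgacadghgcbd
  15 |  30 | d
  16 |   8 | dcafafbdgccbgacadghgcbd
  17 |   2 | dfcegbdcafafbdgccbgacadghgcbd
  18 |  15 | dgccbgacadghgcbd
  19 |  24 | dghgcbd
  20 |   5 | egbdcafafbdgccbgacadghgcbd
  21 |  11 | fafbdgccbgacadghgcbd
  22 |  13 | fbdgccbgacadghgcbd
  23 |   0 | fcdfcegbdcafafbdgccbgacadghgcbd
  24 |   3 | fcegbdcafafbdgccbgacadghgcbd
  25 |  20 | gacadghgcbd
  26 |   6 | gbdcafafbdgccbgacadghgcbd
  27 |  27 | gcbd
  28 |  16 | gccbgacadghgcbd
  29 |  25 | ghgcbd
  30 |  26 | hgcbd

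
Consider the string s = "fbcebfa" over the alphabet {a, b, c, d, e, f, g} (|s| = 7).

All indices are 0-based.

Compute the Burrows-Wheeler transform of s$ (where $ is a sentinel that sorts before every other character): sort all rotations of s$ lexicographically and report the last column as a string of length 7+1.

affebcb$

rank  rotation  last
    0  $fbcebfa  a
    1  a$fbcebf  f
    2  bcebfa$f  f
    3  bfa$fbce  e
    4  cebfa$fb  b
    5  ebfa$fbc  c
    6  fa$fbceb  b
    7  fbcebfa$  $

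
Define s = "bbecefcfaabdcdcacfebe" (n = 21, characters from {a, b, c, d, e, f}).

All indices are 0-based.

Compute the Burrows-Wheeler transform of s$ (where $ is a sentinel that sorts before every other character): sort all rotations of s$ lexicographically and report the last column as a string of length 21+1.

rank  rotation                last
    0  $bbecefcfaabdcdcacfebe  e
    1  aabdcdcacfebe$bbecefcf  f
    2  abdcdcacfebe$bbecefcfa  a
    3  acfebe$bbecefcfaabdcdc  c
    4  bbecefcfaabdcdcacfebe$  $
    5  bdcdcacfebe$bbecefcfaa  a
    6  be$bbecefcfaabdcdcacfe  e
    7  becefcfaabdcdcacfebe$b  b
    8  cacfebe$bbecefcfaabdcd  d
    9  cdcacfebe$bbecefcfaabd  d
   10  cefcfaabdcdcacfebe$bbe  e
   11  cfaabdcdcacfebe$bbecef  f
   12  cfebe$bbecefcfaabdcdca  a
   13  dcacfebe$bbecefcfaabdc  c
   14  dcdcacfebe$bbecefcfaab  b
   15  e$bbecefcfaabdcdcacfeb  b
   16  ebe$bbecefcfaabdcdcacf  f
   17  ecefcfaabdcdcacfebe$bb  b
   18  efcfaabdcdcacfebe$bbec  c
   19  faabdcdcacfebe$bbecefc  c
   20  fcfaabdcdcacfebe$bbece  e
   21  febe$bbecefcfaabdcdcac  c

efac$aebddefacbbfbccec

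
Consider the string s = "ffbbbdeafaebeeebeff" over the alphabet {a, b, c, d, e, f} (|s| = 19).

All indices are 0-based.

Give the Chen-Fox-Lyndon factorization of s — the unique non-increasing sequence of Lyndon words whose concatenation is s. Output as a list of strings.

emit factor 1: 'f' (i=0, period=1)
emit factor 2: 'f' (i=1, period=1)
emit factor 3: 'bbbde' (i=2, period=5)
emit factor 4: 'af' (i=7, period=2)
emit factor 5: 'aebeeebeff' (i=9, period=10)

["f", "f", "bbbde", "af", "aebeeebeff"]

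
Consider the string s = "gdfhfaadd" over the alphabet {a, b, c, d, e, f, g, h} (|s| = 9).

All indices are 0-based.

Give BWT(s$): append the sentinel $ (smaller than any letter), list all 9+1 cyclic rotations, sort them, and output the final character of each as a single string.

rank  rotation    last
    0  $gdfhfaadd  d
    1  aadd$gdfhf  f
    2  add$gdfhfa  a
    3  d$gdfhfaad  d
    4  dd$gdfhfaa  a
    5  dfhfaadd$g  g
    6  faadd$gdfh  h
    7  fhfaadd$gd  d
    8  gdfhfaadd$  $
    9  hfaadd$gdf  f

dfadaghd$f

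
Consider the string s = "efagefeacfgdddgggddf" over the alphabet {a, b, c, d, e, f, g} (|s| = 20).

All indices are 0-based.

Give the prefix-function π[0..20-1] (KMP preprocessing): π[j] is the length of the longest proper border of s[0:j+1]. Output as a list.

[0, 0, 0, 0, 1, 2, 1, 0, 0, 0, 0, 0, 0, 0, 0, 0, 0, 0, 0, 0]

π[0] = 0
j=1 s[j]='f': π[1]=0 (border '')
j=2 s[j]='a': π[2]=0 (border '')
j=3 s[j]='g': π[3]=0 (border '')
j=4 s[j]='e': π[4]=1 (border 'e')
j=5 s[j]='f': π[5]=2 (border 'ef')
j=6 s[j]='e': k: 2→0; π[6]=1 (border 'e')
j=7 s[j]='a': k: 1→0; π[7]=0 (border '')
j=8 s[j]='c': π[8]=0 (border '')
j=9 s[j]='f': π[9]=0 (border '')
j=10 s[j]='g': π[10]=0 (border '')
j=11 s[j]='d': π[11]=0 (border '')
j=12 s[j]='d': π[12]=0 (border '')
j=13 s[j]='d': π[13]=0 (border '')
j=14 s[j]='g': π[14]=0 (border '')
j=15 s[j]='g': π[15]=0 (border '')
j=16 s[j]='g': π[16]=0 (border '')
j=17 s[j]='d': π[17]=0 (border '')
j=18 s[j]='d': π[18]=0 (border '')
j=19 s[j]='f': π[19]=0 (border '')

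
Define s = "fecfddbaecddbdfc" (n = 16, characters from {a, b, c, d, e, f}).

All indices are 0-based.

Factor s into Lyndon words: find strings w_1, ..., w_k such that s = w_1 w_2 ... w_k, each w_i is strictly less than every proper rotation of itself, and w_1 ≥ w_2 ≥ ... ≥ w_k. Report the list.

["f", "e", "cfdd", "b", "aecddbdfc"]

emit factor 1: 'f' (i=0, period=1)
emit factor 2: 'e' (i=1, period=1)
emit factor 3: 'cfdd' (i=2, period=4)
emit factor 4: 'b' (i=6, period=1)
emit factor 5: 'aecddbdfc' (i=7, period=9)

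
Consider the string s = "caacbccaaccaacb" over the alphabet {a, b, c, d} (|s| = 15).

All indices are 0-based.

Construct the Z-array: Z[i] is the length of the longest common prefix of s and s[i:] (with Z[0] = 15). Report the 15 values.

[15, 0, 0, 1, 0, 1, 4, 0, 0, 1, 5, 0, 0, 1, 0]

Z[0]=15
i=1: fresh scan; Z[1]=0
i=2: fresh scan; Z[2]=0
i=3: fresh scan; Z[3]=1 grow→box=[3,4)
i=4: fresh scan; Z[4]=0
i=5: fresh scan; Z[5]=1 grow→box=[5,6)
i=6: fresh scan; Z[6]=4 grow→box=[6,10)
i=7: min(r-i=3, Z[1]=0)=0; Z[7]=0
i=8: min(r-i=2, Z[2]=0)=0; Z[8]=0
i=9: min(r-i=1, Z[3]=1)=1; Z[9]=1
i=10: fresh scan; Z[10]=5 grow→box=[10,15)
i=11: min(r-i=4, Z[1]=0)=0; Z[11]=0
i=12: min(r-i=3, Z[2]=0)=0; Z[12]=0
i=13: min(r-i=2, Z[3]=1)=1; Z[13]=1
i=14: min(r-i=1, Z[4]=0)=0; Z[14]=0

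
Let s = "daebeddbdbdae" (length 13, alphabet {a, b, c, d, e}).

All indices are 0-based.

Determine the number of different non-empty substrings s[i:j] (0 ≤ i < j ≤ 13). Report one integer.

76

rank→(start, suffix):
  0 → (11, 'ae')
  1 → (1, 'aebeddbdbdae')
  2 → (9, 'bdae')
  3 → (7, 'bdbdae')
  4 → (3, 'beddbdbdae')
  5 → (10, 'dae')
  6 → (0, 'daebeddbdbdae')
  7 → (8, 'dbdae')
  8 → (6, 'dbdbdae')
  9 → (5, 'ddbdbdae')
  10 → (12, 'e')
  11 → (2, 'ebeddbdbdae')
  12 → (4, 'eddbdbdae')

SA = [11, 1, 9, 7, 3, 10, 0, 8, 6, 5, 12, 2, 4]
rank  pair      lcp
   1  s[11:],s[1:]  2  'ae'
   2  s[1:],s[9:]  0  ''
   3  s[9:],s[7:]  2  'bd'
   4  s[7:],s[3:]  1  'b'
   5  s[3:],s[10:]  0  ''
   6  s[10:],s[0:]  3  'dae'
   7  s[0:],s[8:]  1  'd'
   8  s[8:],s[6:]  3  'dbd'
   9  s[6:],s[5:]  1  'd'
  10  s[5:],s[12:]  0  ''
  11  s[12:],s[2:]  1  'e'
  12  s[2:],s[4:]  1  'e'

n(n+1)/2 = 13·14/2 = 91
Σ LCP = 0 + 2 + 0 + 2 + 1 + 0 + 3 + 1 + 3 + 1 + 0 + 1 + 1 = 15
distinct = 91 − 15 = 76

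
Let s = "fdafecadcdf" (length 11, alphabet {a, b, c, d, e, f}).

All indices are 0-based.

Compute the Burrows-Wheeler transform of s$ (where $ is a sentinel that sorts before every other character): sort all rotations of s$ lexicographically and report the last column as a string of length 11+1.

fcdedfacfd$a

rank  rotation      last
    0  $fdafecadcdf  f
    1  adcdf$fdafec  c
    2  afecadcdf$fd  d
    3  cadcdf$fdafe  e
    4  cdf$fdafecad  d
    5  dafecadcdf$f  f
    6  dcdf$fdafeca  a
    7  df$fdafecadc  c
    8  ecadcdf$fdaf  f
    9  f$fdafecadcd  d
   10  fdafecadcdf$  $
   11  fecadcdf$fda  a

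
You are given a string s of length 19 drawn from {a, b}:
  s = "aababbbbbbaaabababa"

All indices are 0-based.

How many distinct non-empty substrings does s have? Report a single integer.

rank→(start, suffix):
  0 → (18, 'a')
  1 → (10, 'aaabababa')
  2 → (11, 'aabababa')
  3 → (0, 'aababbbbbbaaabababa')
  4 → (16, 'aba')
  5 → (14, 'ababa')
  6 → (12, 'abababa')
  7 → (1, 'ababbbbbbaaabababa')
  8 → (3, 'abbbbbbaaabababa')
  9 → (17, 'ba')
  10 → (9, 'baaabababa')
  11 → (15, 'baba')
  12 → (13, 'bababa')
  13 → (2, 'babbbbbbaaabababa')
  14 → (8, 'bbaaabababa')
  15 → (7, 'bbbaaabababa')
  16 → (6, 'bbbbaaabababa')
  17 → (5, 'bbbbbaaabababa')
  18 → (4, 'bbbbbbaaabababa')

SA = [18, 10, 11, 0, 16, 14, 12, 1, 3, 17, 9, 15, 13, 2, 8, 7, 6, 5, 4]
rank  pair      lcp
   1  s[18:],s[10:]  1  'a'
   2  s[10:],s[11:]  2  'aa'
   3  s[11:],s[0:]  5  'aabab'
   4  s[0:],s[16:]  1  'a'
   5  s[16:],s[14:]  3  'aba'
   6  s[14:],s[12:]  5  'ababa'
   7  s[12:],s[1:]  4  'abab'
   8  s[1:],s[3:]  2  'ab'
   9  s[3:],s[17:]  0  ''
  10  s[17:],s[9:]  2  'ba'
  11  s[9:],s[15:]  2  'ba'
  12  s[15:],s[13:]  4  'baba'
  13  s[13:],s[2:]  3  'bab'
  14  s[2:],s[8:]  1  'b'
  15  s[8:],s[7:]  2  'bb'
  16  s[7:],s[6:]  3  'bbb'
  17  s[6:],s[5:]  4  'bbbb'
  18  s[5:],s[4:]  5  'bbbbb'

n(n+1)/2 = 19·20/2 = 190
Σ LCP = 0 + 1 + 2 + 5 + 1 + 3 + 5 + 4 + 2 + 0 + 2 + 2 + 4 + 3 + 1 + 2 + 3 + 4 + 5 = 49
distinct = 190 − 49 = 141

141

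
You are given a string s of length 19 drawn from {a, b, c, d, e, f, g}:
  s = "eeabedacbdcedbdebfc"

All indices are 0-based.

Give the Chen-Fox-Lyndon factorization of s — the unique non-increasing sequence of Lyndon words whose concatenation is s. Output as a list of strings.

["e", "e", "abedacbdcedbdebfc"]

emit factor 1: 'e' (i=0, period=1)
emit factor 2: 'e' (i=1, period=1)
emit factor 3: 'abedacbdcedbdebfc' (i=2, period=17)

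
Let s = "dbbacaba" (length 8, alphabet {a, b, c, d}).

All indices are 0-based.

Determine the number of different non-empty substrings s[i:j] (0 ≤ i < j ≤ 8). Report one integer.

sorted suffixes:
  #0 SA[0]=7  'a'
  #1 SA[1]=5  'aba'
  #2 SA[2]=3  'acaba'
  #3 SA[3]=6  'ba'
  #4 SA[4]=2  'bacaba'
  #5 SA[5]=1  'bbacaba'
  #6 SA[6]=4  'caba'
  #7 SA[7]=0  'dbbacaba'

SA = [7, 5, 3, 6, 2, 1, 4, 0]
rank  pair      lcp
   1  s[7:],s[5:]  1  'a'
   2  s[5:],s[3:]  1  'a'
   3  s[3:],s[6:]  0  ''
   4  s[6:],s[2:]  2  'ba'
   5  s[2:],s[1:]  1  'b'
   6  s[1:],s[4:]  0  ''
   7  s[4:],s[0:]  0  ''

n(n+1)/2 = 8·9/2 = 36
Σ LCP = 0 + 1 + 1 + 0 + 2 + 1 + 0 + 0 = 5
distinct = 36 − 5 = 31

31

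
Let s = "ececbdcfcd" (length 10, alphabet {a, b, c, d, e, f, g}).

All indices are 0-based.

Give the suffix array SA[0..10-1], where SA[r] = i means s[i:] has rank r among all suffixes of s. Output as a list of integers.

sorted suffixes:
  #0 SA[0]=4  'bdcfcd'
  #1 SA[1]=3  'cbdcfcd'
  #2 SA[2]=8  'cd'
  #3 SA[3]=1  'cecbdcfcd'
  #4 SA[4]=6  'cfcd'
  #5 SA[5]=9  'd'
  #6 SA[6]=5  'dcfcd'
  #7 SA[7]=2  'ecbdcfcd'
  #8 SA[8]=0  'ececbdcfcd'
  #9 SA[9]=7  'fcd'

[4, 3, 8, 1, 6, 9, 5, 2, 0, 7]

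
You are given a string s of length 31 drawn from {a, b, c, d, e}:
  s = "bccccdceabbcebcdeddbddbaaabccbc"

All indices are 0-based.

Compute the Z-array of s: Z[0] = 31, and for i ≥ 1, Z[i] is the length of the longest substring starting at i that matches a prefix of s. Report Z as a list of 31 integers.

[31, 0, 0, 0, 0, 0, 0, 0, 0, 1, 2, 0, 0, 2, 0, 0, 0, 0, 0, 1, 0, 0, 1, 0, 0, 0, 3, 0, 0, 2, 0]

Z[0]=31
i=1: i≥r, start 0; Z[1]=0
i=2: i≥r, start 0; Z[2]=0
i=3: i≥r, start 0; Z[3]=0
i=4: i≥r, start 0; Z[4]=0
i=5: i≥r, start 0; Z[5]=0
i=6: i≥r, start 0; Z[6]=0
i=7: i≥r, start 0; Z[7]=0
i=8: i≥r, start 0; Z[8]=0
i=9: i≥r, start 0; Z[9]=1 extend→box=[9,10)
i=10: i≥r, start 0; Z[10]=2 extend→box=[10,12)
i=11: min(r-i=1, Z[1]=0)=0; Z[11]=0
i=12: i≥r, start 0; Z[12]=0
i=13: i≥r, start 0; Z[13]=2 extend→box=[13,15)
i=14: min(r-i=1, Z[1]=0)=0; Z[14]=0
i=15: i≥r, start 0; Z[15]=0
i=16: i≥r, start 0; Z[16]=0
i=17: i≥r, start 0; Z[17]=0
i=18: i≥r, start 0; Z[18]=0
i=19: i≥r, start 0; Z[19]=1 extend→box=[19,20)
i=20: i≥r, start 0; Z[20]=0
i=21: i≥r, start 0; Z[21]=0
i=22: i≥r, start 0; Z[22]=1 extend→box=[22,23)
i=23: i≥r, start 0; Z[23]=0
i=24: i≥r, start 0; Z[24]=0
i=25: i≥r, start 0; Z[25]=0
i=26: i≥r, start 0; Z[26]=3 extend→box=[26,29)
i=27: min(r-i=2, Z[1]=0)=0; Z[27]=0
i=28: min(r-i=1, Z[2]=0)=0; Z[28]=0
i=29: i≥r, start 0; Z[29]=2 extend→box=[29,31)
i=30: min(r-i=1, Z[1]=0)=0; Z[30]=0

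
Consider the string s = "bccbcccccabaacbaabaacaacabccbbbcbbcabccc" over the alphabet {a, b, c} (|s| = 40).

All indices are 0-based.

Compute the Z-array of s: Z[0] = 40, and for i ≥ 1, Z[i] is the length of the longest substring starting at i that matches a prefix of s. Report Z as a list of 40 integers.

[40, 0, 0, 3, 0, 0, 0, 0, 0, 0, 1, 0, 0, 0, 1, 0, 0, 1, 0, 0, 0, 0, 0, 0, 0, 4, 0, 0, 1, 1, 2, 0, 1, 2, 0, 0, 3, 0, 0, 0]

Z[0]=40
i=1: outside box; Z[1]=0
i=2: outside box; Z[2]=0
i=3: outside box; Z[3]=3 extend→box=[3,6)
i=4: min(r-i=2, Z[1]=0)=0; Z[4]=0
i=5: min(r-i=1, Z[2]=0)=0; Z[5]=0
i=6: outside box; Z[6]=0
i=7: outside box; Z[7]=0
i=8: outside box; Z[8]=0
i=9: outside box; Z[9]=0
i=10: outside box; Z[10]=1 extend→box=[10,11)
i=11: outside box; Z[11]=0
i=12: outside box; Z[12]=0
i=13: outside box; Z[13]=0
i=14: outside box; Z[14]=1 extend→box=[14,15)
i=15: outside box; Z[15]=0
i=16: outside box; Z[16]=0
i=17: outside box; Z[17]=1 extend→box=[17,18)
i=18: outside box; Z[18]=0
i=19: outside box; Z[19]=0
i=20: outside box; Z[20]=0
i=21: outside box; Z[21]=0
i=22: outside box; Z[22]=0
i=23: outside box; Z[23]=0
i=24: outside box; Z[24]=0
i=25: outside box; Z[25]=4 extend→box=[25,29)
i=26: min(r-i=3, Z[1]=0)=0; Z[26]=0
i=27: min(r-i=2, Z[2]=0)=0; Z[27]=0
i=28: min(r-i=1, Z[3]=3)=1; Z[28]=1
i=29: outside box; Z[29]=1 extend→box=[29,30)
i=30: outside box; Z[30]=2 extend→box=[30,32)
i=31: min(r-i=1, Z[1]=0)=0; Z[31]=0
i=32: outside box; Z[32]=1 extend→box=[32,33)
i=33: outside box; Z[33]=2 extend→box=[33,35)
i=34: min(r-i=1, Z[1]=0)=0; Z[34]=0
i=35: outside box; Z[35]=0
i=36: outside box; Z[36]=3 extend→box=[36,39)
i=37: min(r-i=2, Z[1]=0)=0; Z[37]=0
i=38: min(r-i=1, Z[2]=0)=0; Z[38]=0
i=39: outside box; Z[39]=0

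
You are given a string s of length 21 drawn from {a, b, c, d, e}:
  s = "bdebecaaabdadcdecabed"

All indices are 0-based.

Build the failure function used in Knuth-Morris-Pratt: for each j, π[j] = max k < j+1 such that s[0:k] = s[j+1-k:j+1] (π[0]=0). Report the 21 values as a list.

[0, 0, 0, 1, 0, 0, 0, 0, 0, 1, 2, 0, 0, 0, 0, 0, 0, 0, 1, 0, 0]

π[0] = 0
j=1 s[j]='d': π[1]=0 (border '')
j=2 s[j]='e': π[2]=0 (border '')
j=3 s[j]='b': π[3]=1 (border 'b')
j=4 s[j]='e': k: 1→0; π[4]=0 (border '')
j=5 s[j]='c': π[5]=0 (border '')
j=6 s[j]='a': π[6]=0 (border '')
j=7 s[j]='a': π[7]=0 (border '')
j=8 s[j]='a': π[8]=0 (border '')
j=9 s[j]='b': π[9]=1 (border 'b')
j=10 s[j]='d': π[10]=2 (border 'bd')
j=11 s[j]='a': k: 2→0; π[11]=0 (border '')
j=12 s[j]='d': π[12]=0 (border '')
j=13 s[j]='c': π[13]=0 (border '')
j=14 s[j]='d': π[14]=0 (border '')
j=15 s[j]='e': π[15]=0 (border '')
j=16 s[j]='c': π[16]=0 (border '')
j=17 s[j]='a': π[17]=0 (border '')
j=18 s[j]='b': π[18]=1 (border 'b')
j=19 s[j]='e': k: 1→0; π[19]=0 (border '')
j=20 s[j]='d': π[20]=0 (border '')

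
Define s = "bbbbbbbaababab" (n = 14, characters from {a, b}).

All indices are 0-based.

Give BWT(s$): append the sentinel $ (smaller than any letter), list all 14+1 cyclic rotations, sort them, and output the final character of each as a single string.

bbbbaabaabbbbb$

rank  rotation         last
    0  $bbbbbbbaababab  b
    1  aababab$bbbbbbb  b
    2  ab$bbbbbbbaabab  b
    3  abab$bbbbbbbaab  b
    4  ababab$bbbbbbba  a
    5  b$bbbbbbbaababa  a
    6  baababab$bbbbbb  b
    7  bab$bbbbbbbaaba  a
    8  babab$bbbbbbbaa  a
    9  bbaababab$bbbbb  b
   10  bbbaababab$bbbb  b
   11  bbbbaababab$bbb  b
   12  bbbbbaababab$bb  b
   13  bbbbbbaababab$b  b
   14  bbbbbbbaababab$  $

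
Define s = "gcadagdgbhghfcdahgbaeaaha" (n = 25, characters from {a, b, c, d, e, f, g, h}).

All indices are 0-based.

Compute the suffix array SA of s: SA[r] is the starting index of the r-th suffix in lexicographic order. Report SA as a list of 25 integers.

rank→(start, suffix):
  0 → (24, 'a')
  1 → (21, 'aaha')
  2 → (2, 'adagdgbhghfcdahgbaeaaha')
  3 → (19, 'aeaaha')
  4 → (4, 'agdgbhghfcdahgbaeaaha')
  5 → (22, 'aha')
  6 → (15, 'ahgbaeaaha')
  7 → (18, 'baeaaha')
  8 → (8, 'bhghfcdahgbaeaaha')
  9 → (1, 'cadagdgbhghfcdahgbaeaaha')
  10 → (13, 'cdahgbaeaaha')
  11 → (3, 'dagdgbhghfcdahgbaeaaha')
  12 → (14, 'dahgbaeaaha')
  13 → (6, 'dgbhghfcdahgbaeaaha')
  14 → (20, 'eaaha')
  15 → (12, 'fcdahgbaeaaha')
  16 → (17, 'gbaeaaha')
  17 → (7, 'gbhghfcdahgbaeaaha')
  18 → (0, 'gcadagdgbhghfcdahgbaeaaha')
  19 → (5, 'gdgbhghfcdahgbaeaaha')
  20 → (10, 'ghfcdahgbaeaaha')
  21 → (23, 'ha')
  22 → (11, 'hfcdahgbaeaaha')
  23 → (16, 'hgbaeaaha')
  24 → (9, 'hghfcdahgbaeaaha')

[24, 21, 2, 19, 4, 22, 15, 18, 8, 1, 13, 3, 14, 6, 20, 12, 17, 7, 0, 5, 10, 23, 11, 16, 9]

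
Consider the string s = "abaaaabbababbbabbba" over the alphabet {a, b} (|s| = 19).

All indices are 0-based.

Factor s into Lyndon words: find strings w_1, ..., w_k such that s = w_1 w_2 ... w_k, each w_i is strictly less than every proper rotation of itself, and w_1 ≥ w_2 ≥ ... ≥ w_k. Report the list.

emit factor 1: 'ab' (i=0, period=2)
emit factor 2: 'aaaabbababbbabbb' (i=2, period=16)
emit factor 3: 'a' (i=18, period=1)

["ab", "aaaabbababbbabbb", "a"]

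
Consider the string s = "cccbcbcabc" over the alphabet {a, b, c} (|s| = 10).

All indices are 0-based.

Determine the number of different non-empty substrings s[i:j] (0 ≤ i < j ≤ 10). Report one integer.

43

rank | idx | suffix
   0 |   7 | abc
   1 |   8 | bc
   2 |   5 | bcabc
   3 |   3 | bcbcabc
   4 |   9 | c
   5 |   6 | cabc
   6 |   4 | cbcabc
   7 |   2 | cbcbcabc
   8 |   1 | ccbcbcabc
   9 |   0 | cccbcbcabc

SA = [7, 8, 5, 3, 9, 6, 4, 2, 1, 0]
i: (SA[i-1],SA[i]) lcp shared
  1: (7,8) 0 ''
  2: (8,5) 2 'bc'
  3: (5,3) 2 'bc'
  4: (3,9) 0 ''
  5: (9,6) 1 'c'
  6: (6,4) 1 'c'
  7: (4,2) 3 'cbc'
  8: (2,1) 1 'c'
  9: (1,0) 2 'cc'

n(n+1)/2 = 10·11/2 = 55
Σ LCP = 0 + 0 + 2 + 2 + 0 + 1 + 1 + 3 + 1 + 2 = 12
distinct = 55 − 12 = 43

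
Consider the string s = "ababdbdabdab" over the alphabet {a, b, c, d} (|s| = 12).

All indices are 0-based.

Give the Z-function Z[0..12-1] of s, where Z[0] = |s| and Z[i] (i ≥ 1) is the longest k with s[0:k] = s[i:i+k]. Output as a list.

[12, 0, 2, 0, 0, 0, 0, 2, 0, 0, 2, 0]

Z[0]=12
i=1: i≥r, start 0; Z[1]=0
i=2: i≥r, start 0; Z[2]=2 grow→box=[2,4)
i=3: min(r-i=1, Z[1]=0)=0; Z[3]=0
i=4: i≥r, start 0; Z[4]=0
i=5: i≥r, start 0; Z[5]=0
i=6: i≥r, start 0; Z[6]=0
i=7: i≥r, start 0; Z[7]=2 grow→box=[7,9)
i=8: min(r-i=1, Z[1]=0)=0; Z[8]=0
i=9: i≥r, start 0; Z[9]=0
i=10: i≥r, start 0; Z[10]=2 grow→box=[10,12)
i=11: min(r-i=1, Z[1]=0)=0; Z[11]=0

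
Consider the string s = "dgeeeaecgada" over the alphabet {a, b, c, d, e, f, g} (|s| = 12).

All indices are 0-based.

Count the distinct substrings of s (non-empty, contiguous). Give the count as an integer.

70

rank | idx | suffix
   0 |  11 | a
   1 |   9 | ada
   2 |   5 | aecgada
   3 |   7 | cgada
   4 |  10 | da
   5 |   0 | dgeeeaecgada
   6 |   4 | eaecgada
   7 |   6 | ecgada
   8 |   3 | eeaecgada
   9 |   2 | eeeaecgada
  10 |   8 | gada
  11 |   1 | geeeaecgada

SA = [11, 9, 5, 7, 10, 0, 4, 6, 3, 2, 8, 1]
[i] adj suffixes → lcp
  [1] 11/9 → 1 ('a')
  [2] 9/5 → 1 ('a')
  [3] 5/7 → 0 ('')
  [4] 7/10 → 0 ('')
  [5] 10/0 → 1 ('d')
  [6] 0/4 → 0 ('')
  [7] 4/6 → 1 ('e')
  [8] 6/3 → 1 ('e')
  [9] 3/2 → 2 ('ee')
  [10] 2/8 → 0 ('')
  [11] 8/1 → 1 ('g')

n(n+1)/2 = 12·13/2 = 78
Σ LCP = 0 + 1 + 1 + 0 + 0 + 1 + 0 + 1 + 1 + 2 + 0 + 1 = 8
distinct = 78 − 8 = 70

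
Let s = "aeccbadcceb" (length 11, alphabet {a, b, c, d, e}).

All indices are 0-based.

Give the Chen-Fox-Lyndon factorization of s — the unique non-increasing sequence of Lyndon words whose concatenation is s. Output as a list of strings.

["aeccb", "adcceb"]

emit factor 1: 'aeccb' (i=0, period=5)
emit factor 2: 'adcceb' (i=5, period=6)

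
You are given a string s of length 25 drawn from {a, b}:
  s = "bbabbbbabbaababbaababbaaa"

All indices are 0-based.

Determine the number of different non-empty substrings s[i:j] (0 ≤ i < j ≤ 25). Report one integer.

rank | idx | suffix
   0 |  24 | a
   1 |  23 | aa
   2 |  22 | aaa
   3 |  16 | aababbaaa
   4 |  10 | aababbaababbaaa
   5 |  17 | ababbaaa
   6 |  11 | ababbaababbaaa
   7 |  19 | abbaaa
   8 |  13 | abbaababbaaa
   9 |   7 | abbaababbaababbaaa
  10 |   2 | abbbbabbaababbaababbaaa
  11 |  21 | baaa
  12 |  15 | baababbaaa
  13 |   9 | baababbaababbaaa
  14 |  18 | babbaaa
  15 |  12 | babbaababbaaa
  16 |   6 | babbaababbaababbaaa
  17 |   1 | babbbbabbaababbaababbaaa
  18 |  20 | bbaaa
  19 |  14 | bbaababbaaa
  20 |   8 | bbaababbaababbaaa
  21 |   5 | bbabbaababbaababbaaa
  22 |   0 | bbabbbbabbaababbaababbaaa
  23 |   4 | bbbabbaababbaababbaaa
  24 |   3 | bbbbabbaababbaababbaaa

SA = [24, 23, 22, 16, 10, 17, 11, 19, 13, 7, 2, 21, 15, 9, 18, 12, 6, 1, 20, 14, 8, 5, 0, 4, 3]
i: (SA[i-1],SA[i]) lcp shared
  1: (24,23) 1 'a'
  2: (23,22) 2 'aa'
  3: (22,16) 2 'aa'
  4: (16,10) 8 'aababbaa'
  5: (10,17) 1 'a'
  6: (17,11) 7 'ababbaa'
  7: (11,19) 2 'ab'
  8: (19,13) 5 'abbaa'
  9: (13,7) 11 'abbaababbaa'
  10: (7,2) 3 'abb'
  11: (2,21) 0 ''
  12: (21,15) 3 'baa'
  13: (15,9) 9 'baababbaa'
  14: (9,18) 2 'ba'
  15: (18,12) 6 'babbaa'
  16: (12,6) 12 'babbaababbaa'
  17: (6,1) 4 'babb'
  18: (1,20) 1 'b'
  19: (20,14) 4 'bbaa'
  20: (14,8) 10 'bbaababbaa'
  21: (8,5) 3 'bba'
  22: (5,0) 5 'bbabb'
  23: (0,4) 2 'bb'
  24: (4,3) 3 'bbb'

n(n+1)/2 = 25·26/2 = 325
Σ LCP = 0 + 1 + 2 + 2 + 8 + 1 + 7 + 2 + 5 + 11 + 3 + 0 + 3 + 9 + 2 + 6 + 12 + 4 + 1 + 4 + 10 + 3 + 5 + 2 + 3 = 106
distinct = 325 − 106 = 219

219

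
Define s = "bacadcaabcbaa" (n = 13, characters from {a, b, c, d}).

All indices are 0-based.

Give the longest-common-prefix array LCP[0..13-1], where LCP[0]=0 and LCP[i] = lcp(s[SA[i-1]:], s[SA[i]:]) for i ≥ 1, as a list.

[0, 1, 2, 1, 1, 1, 0, 2, 1, 0, 2, 1, 0]

sorted suffixes:
  #0 SA[0]=12  'a'
  #1 SA[1]=11  'aa'
  #2 SA[2]=6  'aabcbaa'
  #3 SA[3]=7  'abcbaa'
  #4 SA[4]=1  'acadcaabcbaa'
  #5 SA[5]=3  'adcaabcbaa'
  #6 SA[6]=10  'baa'
  #7 SA[7]=0  'bacadcaabcbaa'
  #8 SA[8]=8  'bcbaa'
  #9 SA[9]=5  'caabcbaa'
  #10 SA[10]=2  'cadcaabcbaa'
  #11 SA[11]=9  'cbaa'
  #12 SA[12]=4  'dcaabcbaa'

SA = [12, 11, 6, 7, 1, 3, 10, 0, 8, 5, 2, 9, 4]
[i] adj suffixes → lcp
  [1] 12/11 → 1 ('a')
  [2] 11/6 → 2 ('aa')
  [3] 6/7 → 1 ('a')
  [4] 7/1 → 1 ('a')
  [5] 1/3 → 1 ('a')
  [6] 3/10 → 0 ('')
  [7] 10/0 → 2 ('ba')
  [8] 0/8 → 1 ('b')
  [9] 8/5 → 0 ('')
  [10] 5/2 → 2 ('ca')
  [11] 2/9 → 1 ('c')
  [12] 9/4 → 0 ('')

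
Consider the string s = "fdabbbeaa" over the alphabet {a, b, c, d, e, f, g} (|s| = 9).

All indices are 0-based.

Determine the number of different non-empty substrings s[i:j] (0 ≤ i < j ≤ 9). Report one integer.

40

rank→(start, suffix):
  0 → (8, 'a')
  1 → (7, 'aa')
  2 → (2, 'abbbeaa')
  3 → (3, 'bbbeaa')
  4 → (4, 'bbeaa')
  5 → (5, 'beaa')
  6 → (1, 'dabbbeaa')
  7 → (6, 'eaa')
  8 → (0, 'fdabbbeaa')

SA = [8, 7, 2, 3, 4, 5, 1, 6, 0]
i: (SA[i-1],SA[i]) lcp shared
  1: (8,7) 1 'a'
  2: (7,2) 1 'a'
  3: (2,3) 0 ''
  4: (3,4) 2 'bb'
  5: (4,5) 1 'b'
  6: (5,1) 0 ''
  7: (1,6) 0 ''
  8: (6,0) 0 ''

n(n+1)/2 = 9·10/2 = 45
Σ LCP = 0 + 1 + 1 + 0 + 2 + 1 + 0 + 0 + 0 = 5
distinct = 45 − 5 = 40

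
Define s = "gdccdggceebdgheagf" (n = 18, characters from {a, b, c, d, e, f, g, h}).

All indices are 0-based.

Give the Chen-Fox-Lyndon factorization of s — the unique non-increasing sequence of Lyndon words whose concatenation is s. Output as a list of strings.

["g", "d", "ccdggcee", "bdghe", "agf"]

emit factor 1: 'g' (i=0, period=1)
emit factor 2: 'd' (i=1, period=1)
emit factor 3: 'ccdggcee' (i=2, period=8)
emit factor 4: 'bdghe' (i=10, period=5)
emit factor 5: 'agf' (i=15, period=3)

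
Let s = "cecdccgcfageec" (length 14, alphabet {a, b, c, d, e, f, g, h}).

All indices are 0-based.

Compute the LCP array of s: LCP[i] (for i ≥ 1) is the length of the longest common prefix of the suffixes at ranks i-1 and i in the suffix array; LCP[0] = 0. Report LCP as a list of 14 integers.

[0, 0, 1, 1, 1, 1, 1, 0, 0, 2, 1, 0, 0, 1]

rank | idx | suffix
   0 |   9 | ageec
   1 |  13 | c
   2 |   4 | ccgcfageec
   3 |   2 | cdccgcfageec
   4 |   0 | cecdccgcfageec
   5 |   7 | cfageec
   6 |   5 | cgcfageec
   7 |   3 | dccgcfageec
   8 |  12 | ec
   9 |   1 | ecdccgcfageec
  10 |  11 | eec
  11 |   8 | fageec
  12 |   6 | gcfageec
  13 |  10 | geec

SA = [9, 13, 4, 2, 0, 7, 5, 3, 12, 1, 11, 8, 6, 10]
[i] adj suffixes → lcp
  [1] 9/13 → 0 ('')
  [2] 13/4 → 1 ('c')
  [3] 4/2 → 1 ('c')
  [4] 2/0 → 1 ('c')
  [5] 0/7 → 1 ('c')
  [6] 7/5 → 1 ('c')
  [7] 5/3 → 0 ('')
  [8] 3/12 → 0 ('')
  [9] 12/1 → 2 ('ec')
  [10] 1/11 → 1 ('e')
  [11] 11/8 → 0 ('')
  [12] 8/6 → 0 ('')
  [13] 6/10 → 1 ('g')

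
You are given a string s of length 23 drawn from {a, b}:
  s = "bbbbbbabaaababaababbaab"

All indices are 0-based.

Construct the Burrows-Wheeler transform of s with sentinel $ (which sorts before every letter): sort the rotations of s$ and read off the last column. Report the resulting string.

bbbababbaabaababaaabbbb$

rank  rotation                  last
    0  $bbbbbbabaaababaababbaab  b
    1  aaababaababbaab$bbbbbbab  b
    2  aab$bbbbbbabaaababaababb  b
    3  aababaababbaab$bbbbbbaba  a
    4  aababbaab$bbbbbbabaaabab  b
    5  ab$bbbbbbabaaababaababba  a
    6  abaaababaababbaab$bbbbbb  b
    7  abaababbaab$bbbbbbabaaab  b
    8  ababaababbaab$bbbbbbabaa  a
    9  ababbaab$bbbbbbabaaababa  a
   10  abbaab$bbbbbbabaaababaab  b
   11  b$bbbbbbabaaababaababbaa  a
   12  baaababaababbaab$bbbbbba  a
   13  baab$bbbbbbabaaababaabab  b
   14  baababbaab$bbbbbbabaaaba  a
   15  babaaababaababbaab$bbbbb  b
   16  babaababbaab$bbbbbbabaaa  a
   17  babbaab$bbbbbbabaaababaa  a
   18  bbaab$bbbbbbabaaababaaba  a
   19  bbabaaababaababbaab$bbbb  b
   20  bbbabaaababaababbaab$bbb  b
   21  bbbbabaaababaababbaab$bb  b
   22  bbbbbabaaababaababbaab$b  b
   23  bbbbbbabaaababaababbaab$  $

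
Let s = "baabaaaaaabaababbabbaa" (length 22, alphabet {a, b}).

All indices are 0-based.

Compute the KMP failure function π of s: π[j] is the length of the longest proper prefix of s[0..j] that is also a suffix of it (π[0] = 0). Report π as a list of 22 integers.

π[0] = 0
j=1 s[j]='a': π[1]=0 (border '')
j=2 s[j]='a': π[2]=0 (border '')
j=3 s[j]='b': π[3]=1 (border 'b')
j=4 s[j]='a': π[4]=2 (border 'ba')
j=5 s[j]='a': π[5]=3 (border 'baa')
j=6 s[j]='a': k: 3→0; π[6]=0 (border '')
j=7 s[j]='a': π[7]=0 (border '')
j=8 s[j]='a': π[8]=0 (border '')
j=9 s[j]='a': π[9]=0 (border '')
j=10 s[j]='b': π[10]=1 (border 'b')
j=11 s[j]='a': π[11]=2 (border 'ba')
j=12 s[j]='a': π[12]=3 (border 'baa')
j=13 s[j]='b': π[13]=4 (border 'baab')
j=14 s[j]='a': π[14]=5 (border 'baaba')
j=15 s[j]='b': k: 5→2→0; π[15]=1 (border 'b')
j=16 s[j]='b': k: 1→0; π[16]=1 (border 'b')
j=17 s[j]='a': π[17]=2 (border 'ba')
j=18 s[j]='b': k: 2→0; π[18]=1 (border 'b')
j=19 s[j]='b': k: 1→0; π[19]=1 (border 'b')
j=20 s[j]='a': π[20]=2 (border 'ba')
j=21 s[j]='a': π[21]=3 (border 'baa')

[0, 0, 0, 1, 2, 3, 0, 0, 0, 0, 1, 2, 3, 4, 5, 1, 1, 2, 1, 1, 2, 3]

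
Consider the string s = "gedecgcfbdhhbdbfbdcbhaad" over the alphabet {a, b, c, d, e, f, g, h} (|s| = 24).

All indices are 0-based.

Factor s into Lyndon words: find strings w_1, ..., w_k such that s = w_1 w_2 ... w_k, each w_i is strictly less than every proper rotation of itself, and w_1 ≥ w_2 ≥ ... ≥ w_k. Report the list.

["g", "e", "de", "cg", "cf", "bdhh", "bdbfbdcbh", "aad"]

emit factor 1: 'g' (i=0, period=1)
emit factor 2: 'e' (i=1, period=1)
emit factor 3: 'de' (i=2, period=2)
emit factor 4: 'cg' (i=4, period=2)
emit factor 5: 'cf' (i=6, period=2)
emit factor 6: 'bdhh' (i=8, period=4)
emit factor 7: 'bdbfbdcbh' (i=12, period=9)
emit factor 8: 'aad' (i=21, period=3)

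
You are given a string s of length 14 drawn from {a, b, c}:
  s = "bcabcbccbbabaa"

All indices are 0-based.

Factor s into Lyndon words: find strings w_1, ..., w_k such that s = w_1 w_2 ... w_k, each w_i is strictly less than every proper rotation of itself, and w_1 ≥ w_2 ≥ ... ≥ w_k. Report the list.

emit factor 1: 'bc' (i=0, period=2)
emit factor 2: 'abcbccbb' (i=2, period=8)
emit factor 3: 'ab' (i=10, period=2)
emit factor 4: 'a' (i=12, period=1)
emit factor 5: 'a' (i=13, period=1)

["bc", "abcbccbb", "ab", "a", "a"]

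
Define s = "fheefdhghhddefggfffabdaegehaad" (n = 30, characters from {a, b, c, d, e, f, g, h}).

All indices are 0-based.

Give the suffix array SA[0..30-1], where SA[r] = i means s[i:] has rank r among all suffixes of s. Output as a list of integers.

rank→(start, suffix):
  0 → (27, 'aad')
  1 → (19, 'abdaegehaad')
  2 → (28, 'ad')
  3 → (22, 'aegehaad')
  4 → (20, 'bdaegehaad')
  5 → (29, 'd')
  6 → (21, 'daegehaad')
  7 → (10, 'ddefggfffabdaegehaad')
  8 → (11, 'defggfffabdaegehaad')
  9 → (5, 'dhghhddefggfffabdaegehaad')
  10 → (2, 'eefdhghhddefggfffabdaegehaad')
  11 → (3, 'efdhghhddefggfffabdaegehaad')
  12 → (12, 'efggfffabdaegehaad')
  13 → (23, 'egehaad')
  14 → (25, 'ehaad')
  15 → (18, 'fabdaegehaad')
  16 → (4, 'fdhghhddefggfffabdaegehaad')
  17 → (17, 'ffabdaegehaad')
  18 → (16, 'fffabdaegehaad')
  19 → (13, 'fggfffabdaegehaad')
  20 → (0, 'fheefdhghhddefggfffabdaegehaad')
  21 → (24, 'gehaad')
  22 → (15, 'gfffabdaegehaad')
  23 → (14, 'ggfffabdaegehaad')
  24 → (7, 'ghhddefggfffabdaegehaad')
  25 → (26, 'haad')
  26 → (9, 'hddefggfffabdaegehaad')
  27 → (1, 'heefdhghhddefggfffabdaegehaad')
  28 → (6, 'hghhddefggfffabdaegehaad')
  29 → (8, 'hhddefggfffabdaegehaad')

[27, 19, 28, 22, 20, 29, 21, 10, 11, 5, 2, 3, 12, 23, 25, 18, 4, 17, 16, 13, 0, 24, 15, 14, 7, 26, 9, 1, 6, 8]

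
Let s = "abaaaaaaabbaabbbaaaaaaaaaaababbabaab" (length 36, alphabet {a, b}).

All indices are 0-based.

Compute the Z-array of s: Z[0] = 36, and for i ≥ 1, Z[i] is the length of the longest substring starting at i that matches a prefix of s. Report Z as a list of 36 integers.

[36, 0, 1, 1, 1, 1, 1, 1, 2, 0, 0, 1, 2, 0, 0, 0, 1, 1, 1, 1, 1, 1, 1, 1, 1, 1, 3, 0, 2, 0, 0, 4, 0, 1, 2, 0]

Z[0]=36
i=1: i≥r, start 0; Z[1]=0
i=2: i≥r, start 0; Z[2]=1 scan→box=[2,3)
i=3: i≥r, start 0; Z[3]=1 scan→box=[3,4)
i=4: i≥r, start 0; Z[4]=1 scan→box=[4,5)
i=5: i≥r, start 0; Z[5]=1 scan→box=[5,6)
i=6: i≥r, start 0; Z[6]=1 scan→box=[6,7)
i=7: i≥r, start 0; Z[7]=1 scan→box=[7,8)
i=8: i≥r, start 0; Z[8]=2 scan→box=[8,10)
i=9: min(r-i=1, Z[1]=0)=0; Z[9]=0
i=10: i≥r, start 0; Z[10]=0
i=11: i≥r, start 0; Z[11]=1 scan→box=[11,12)
i=12: i≥r, start 0; Z[12]=2 scan→box=[12,14)
i=13: min(r-i=1, Z[1]=0)=0; Z[13]=0
i=14: i≥r, start 0; Z[14]=0
i=15: i≥r, start 0; Z[15]=0
i=16: i≥r, start 0; Z[16]=1 scan→box=[16,17)
i=17: i≥r, start 0; Z[17]=1 scan→box=[17,18)
i=18: i≥r, start 0; Z[18]=1 scan→box=[18,19)
i=19: i≥r, start 0; Z[19]=1 scan→box=[19,20)
i=20: i≥r, start 0; Z[20]=1 scan→box=[20,21)
i=21: i≥r, start 0; Z[21]=1 scan→box=[21,22)
i=22: i≥r, start 0; Z[22]=1 scan→box=[22,23)
i=23: i≥r, start 0; Z[23]=1 scan→box=[23,24)
i=24: i≥r, start 0; Z[24]=1 scan→box=[24,25)
i=25: i≥r, start 0; Z[25]=1 scan→box=[25,26)
i=26: i≥r, start 0; Z[26]=3 scan→box=[26,29)
i=27: min(r-i=2, Z[1]=0)=0; Z[27]=0
i=28: min(r-i=1, Z[2]=1)=1; Z[28]=2 scan→box=[28,30)
i=29: min(r-i=1, Z[1]=0)=0; Z[29]=0
i=30: i≥r, start 0; Z[30]=0
i=31: i≥r, start 0; Z[31]=4 scan→box=[31,35)
i=32: min(r-i=3, Z[1]=0)=0; Z[32]=0
i=33: min(r-i=2, Z[2]=1)=1; Z[33]=1
i=34: min(r-i=1, Z[3]=1)=1; Z[34]=2 scan→box=[34,36)
i=35: min(r-i=1, Z[1]=0)=0; Z[35]=0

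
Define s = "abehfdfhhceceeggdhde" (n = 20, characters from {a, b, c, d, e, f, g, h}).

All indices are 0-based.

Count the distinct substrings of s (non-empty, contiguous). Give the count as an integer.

197

rank | idx | suffix
   0 |   0 | abehfdfhhceceeggdhde
   1 |   1 | behfdfhhceceeggdhde
   2 |   9 | ceceeggdhde
   3 |  11 | ceeggdhde
   4 |  18 | de
   5 |   5 | dfhhceceeggdhde
   6 |  16 | dhde
   7 |  19 | e
   8 |  10 | eceeggdhde
   9 |  12 | eeggdhde
  10 |  13 | eggdhde
  11 |   2 | ehfdfhhceceeggdhde
  12 |   4 | fdfhhceceeggdhde
  13 |   6 | fhhceceeggdhde
  14 |  15 | gdhde
  15 |  14 | ggdhde
  16 |   8 | hceceeggdhde
  17 |  17 | hde
  18 |   3 | hfdfhhceceeggdhde
  19 |   7 | hhceceeggdhde

SA = [0, 1, 9, 11, 18, 5, 16, 19, 10, 12, 13, 2, 4, 6, 15, 14, 8, 17, 3, 7]
i: (SA[i-1],SA[i]) lcp shared
  1: (0,1) 0 ''
  2: (1,9) 0 ''
  3: (9,11) 2 'ce'
  4: (11,18) 0 ''
  5: (18,5) 1 'd'
  6: (5,16) 1 'd'
  7: (16,19) 0 ''
  8: (19,10) 1 'e'
  9: (10,12) 1 'e'
  10: (12,13) 1 'e'
  11: (13,2) 1 'e'
  12: (2,4) 0 ''
  13: (4,6) 1 'f'
  14: (6,15) 0 ''
  15: (15,14) 1 'g'
  16: (14,8) 0 ''
  17: (8,17) 1 'h'
  18: (17,3) 1 'h'
  19: (3,7) 1 'h'

n(n+1)/2 = 20·21/2 = 210
Σ LCP = 0 + 0 + 0 + 2 + 0 + 1 + 1 + 0 + 1 + 1 + 1 + 1 + 0 + 1 + 0 + 1 + 0 + 1 + 1 + 1 = 13
distinct = 210 − 13 = 197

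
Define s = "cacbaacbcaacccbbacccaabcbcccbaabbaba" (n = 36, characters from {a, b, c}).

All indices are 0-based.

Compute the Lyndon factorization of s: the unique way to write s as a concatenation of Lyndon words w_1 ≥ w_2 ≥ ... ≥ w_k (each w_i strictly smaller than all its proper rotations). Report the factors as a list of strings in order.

["c", "acb", "aacbcaacccbbaccc", "aabcbcccb", "aabbab", "a"]

emit factor 1: 'c' (i=0, period=1)
emit factor 2: 'acb' (i=1, period=3)
emit factor 3: 'aacbcaacccbbaccc' (i=4, period=16)
emit factor 4: 'aabcbcccb' (i=20, period=9)
emit factor 5: 'aabbab' (i=29, period=6)
emit factor 6: 'a' (i=35, period=1)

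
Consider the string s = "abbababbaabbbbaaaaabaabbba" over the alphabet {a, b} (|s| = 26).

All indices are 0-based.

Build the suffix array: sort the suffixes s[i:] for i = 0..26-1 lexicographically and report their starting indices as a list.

[25, 14, 15, 16, 17, 20, 8, 18, 3, 5, 0, 21, 9, 24, 13, 19, 7, 2, 4, 23, 12, 6, 1, 22, 11, 10]

rank→(start, suffix):
  0 → (25, 'a')
  1 → (14, 'aaaaabaabbba')
  2 → (15, 'aaaabaabbba')
  3 → (16, 'aaabaabbba')
  4 → (17, 'aabaabbba')
  5 → (20, 'aabbba')
  6 → (8, 'aabbbbaaaaabaabbba')
  7 → (18, 'abaabbba')
  8 → (3, 'ababbaabbbbaaaaabaabbba')
  9 → (5, 'abbaabbbbaaaaabaabbba')
  10 → (0, 'abbababbaabbbbaaaaabaabbba')
  11 → (21, 'abbba')
  12 → (9, 'abbbbaaaaabaabbba')
  13 → (24, 'ba')
  14 → (13, 'baaaaabaabbba')
  15 → (19, 'baabbba')
  16 → (7, 'baabbbbaaaaabaabbba')
  17 → (2, 'bababbaabbbbaaaaabaabbba')
  18 → (4, 'babbaabbbbaaaaabaabbba')
  19 → (23, 'bba')
  20 → (12, 'bbaaaaabaabbba')
  21 → (6, 'bbaabbbbaaaaabaabbba')
  22 → (1, 'bbababbaabbbbaaaaabaabbba')
  23 → (22, 'bbba')
  24 → (11, 'bbbaaaaabaabbba')
  25 → (10, 'bbbbaaaaabaabbba')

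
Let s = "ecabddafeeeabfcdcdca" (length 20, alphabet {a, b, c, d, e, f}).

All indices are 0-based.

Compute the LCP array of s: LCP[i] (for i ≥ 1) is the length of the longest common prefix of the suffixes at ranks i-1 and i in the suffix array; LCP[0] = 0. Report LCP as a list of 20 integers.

[0, 1, 2, 1, 0, 1, 0, 2, 1, 3, 0, 1, 2, 1, 0, 1, 1, 2, 0, 1]

rank→(start, suffix):
  0 → (19, 'a')
  1 → (2, 'abddafeeeabfcdcdca')
  2 → (11, 'abfcdcdca')
  3 → (6, 'afeeeabfcdcdca')
  4 → (3, 'bddafeeeabfcdcdca')
  5 → (12, 'bfcdcdca')
  6 → (18, 'ca')
  7 → (1, 'cabddafeeeabfcdcdca')
  8 → (16, 'cdca')
  9 → (14, 'cdcdca')
  10 → (5, 'dafeeeabfcdcdca')
  11 → (17, 'dca')
  12 → (15, 'dcdca')
  13 → (4, 'ddafeeeabfcdcdca')
  14 → (10, 'eabfcdcdca')
  15 → (0, 'ecabddafeeeabfcdcdca')
  16 → (9, 'eeabfcdcdca')
  17 → (8, 'eeeabfcdcdca')
  18 → (13, 'fcdcdca')
  19 → (7, 'feeeabfcdcdca')

SA = [19, 2, 11, 6, 3, 12, 18, 1, 16, 14, 5, 17, 15, 4, 10, 0, 9, 8, 13, 7]
rank  pair      lcp
   1  s[19:],s[2:]  1  'a'
   2  s[2:],s[11:]  2  'ab'
   3  s[11:],s[6:]  1  'a'
   4  s[6:],s[3:]  0  ''
   5  s[3:],s[12:]  1  'b'
   6  s[12:],s[18:]  0  ''
   7  s[18:],s[1:]  2  'ca'
   8  s[1:],s[16:]  1  'c'
   9  s[16:],s[14:]  3  'cdc'
  10  s[14:],s[5:]  0  ''
  11  s[5:],s[17:]  1  'd'
  12  s[17:],s[15:]  2  'dc'
  13  s[15:],s[4:]  1  'd'
  14  s[4:],s[10:]  0  ''
  15  s[10:],s[0:]  1  'e'
  16  s[0:],s[9:]  1  'e'
  17  s[9:],s[8:]  2  'ee'
  18  s[8:],s[13:]  0  ''
  19  s[13:],s[7:]  1  'f'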